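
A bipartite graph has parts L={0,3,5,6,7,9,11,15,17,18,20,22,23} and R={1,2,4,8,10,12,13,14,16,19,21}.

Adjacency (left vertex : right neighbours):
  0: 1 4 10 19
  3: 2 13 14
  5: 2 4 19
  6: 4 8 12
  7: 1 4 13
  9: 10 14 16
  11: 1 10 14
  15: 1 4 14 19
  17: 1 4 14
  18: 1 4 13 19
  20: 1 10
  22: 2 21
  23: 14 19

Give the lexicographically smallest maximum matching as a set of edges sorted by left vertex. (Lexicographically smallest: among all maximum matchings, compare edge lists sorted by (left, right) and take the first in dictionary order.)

|M| = 10 (so the lex-smallest maximum matching has 10 edges)
process left vertices in ascending order; for each, take the smallest-labelled available neighbour that still permits 10 edges overall, or leave it unmatched if none does
lex-smallest matching: {0-1, 3-2, 5-4, 6-8, 7-13, 9-16, 11-10, 15-14, 18-19, 22-21}

Lex-smallest maximum matching: {(0,1), (3,2), (5,4), (6,8), (7,13), (9,16), (11,10), (15,14), (18,19), (22,21)}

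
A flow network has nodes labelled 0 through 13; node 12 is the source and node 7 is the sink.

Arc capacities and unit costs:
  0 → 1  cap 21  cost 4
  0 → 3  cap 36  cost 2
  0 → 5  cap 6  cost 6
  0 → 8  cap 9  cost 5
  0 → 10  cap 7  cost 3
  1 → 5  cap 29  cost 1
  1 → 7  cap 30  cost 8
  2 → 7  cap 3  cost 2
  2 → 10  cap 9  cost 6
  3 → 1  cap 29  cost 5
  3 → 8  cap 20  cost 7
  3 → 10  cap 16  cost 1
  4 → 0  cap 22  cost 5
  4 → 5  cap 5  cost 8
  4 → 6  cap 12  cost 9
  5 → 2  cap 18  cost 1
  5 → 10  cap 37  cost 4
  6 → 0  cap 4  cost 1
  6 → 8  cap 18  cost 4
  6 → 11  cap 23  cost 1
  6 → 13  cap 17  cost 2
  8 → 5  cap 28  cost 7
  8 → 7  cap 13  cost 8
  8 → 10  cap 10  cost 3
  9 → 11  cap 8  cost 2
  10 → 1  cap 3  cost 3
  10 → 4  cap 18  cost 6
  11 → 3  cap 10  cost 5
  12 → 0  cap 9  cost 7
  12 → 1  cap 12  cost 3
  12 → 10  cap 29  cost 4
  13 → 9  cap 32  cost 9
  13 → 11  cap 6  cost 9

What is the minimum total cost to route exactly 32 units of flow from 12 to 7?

shortest-cost path #1: 12→1→5→2→7 push 3 @ unit cost 7 (adds 21)
shortest-cost path #2: 12→1→7 push 9 @ unit cost 11 (adds 99)
shortest-cost path #3: 12→10→1→7 push 3 @ unit cost 15 (adds 45)
shortest-cost path #4: 12→0→1→7 push 9 @ unit cost 19 (adds 171)
shortest-cost path #5: 12→10→4→5→1→7 push 3 @ unit cost 25 (adds 75)
shortest-cost path #6: 12→10→4→0→1→7 push 5 @ unit cost 27 (adds 135)
total cost = 546

Minimum cost for 32 units: 546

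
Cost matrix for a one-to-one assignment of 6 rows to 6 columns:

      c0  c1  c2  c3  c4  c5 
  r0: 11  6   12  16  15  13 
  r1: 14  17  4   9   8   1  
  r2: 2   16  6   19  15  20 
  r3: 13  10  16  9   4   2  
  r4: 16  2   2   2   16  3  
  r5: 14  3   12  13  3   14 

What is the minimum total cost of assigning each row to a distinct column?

Minimum assignment cost: 19

optimal assignment: row0→col1 (cost 6), row1→col2 (cost 4), row2→col0 (cost 2), row3→col5 (cost 2), row4→col3 (cost 2), row5→col4 (cost 3)
total = 6 + 4 + 2 + 2 + 2 + 3 = 19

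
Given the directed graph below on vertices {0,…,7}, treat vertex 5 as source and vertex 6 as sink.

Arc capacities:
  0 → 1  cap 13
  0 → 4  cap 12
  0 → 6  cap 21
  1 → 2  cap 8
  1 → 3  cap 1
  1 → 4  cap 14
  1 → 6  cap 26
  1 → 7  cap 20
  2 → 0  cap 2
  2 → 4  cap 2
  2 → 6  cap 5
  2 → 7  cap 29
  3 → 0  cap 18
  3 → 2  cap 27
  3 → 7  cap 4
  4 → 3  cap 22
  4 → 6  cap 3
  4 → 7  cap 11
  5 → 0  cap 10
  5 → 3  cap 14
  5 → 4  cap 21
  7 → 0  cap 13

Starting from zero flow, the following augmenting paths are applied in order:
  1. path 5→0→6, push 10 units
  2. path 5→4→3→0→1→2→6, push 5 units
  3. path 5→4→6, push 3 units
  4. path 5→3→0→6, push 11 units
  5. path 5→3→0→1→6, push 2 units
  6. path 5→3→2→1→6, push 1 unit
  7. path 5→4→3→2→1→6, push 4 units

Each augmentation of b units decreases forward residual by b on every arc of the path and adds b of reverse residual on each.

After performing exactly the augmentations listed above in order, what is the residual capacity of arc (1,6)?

after path 1 (5→0→6, push 10): res(1,6)=26
after path 2 (5→4→3→0→1→2→6, push 5): res(1,6)=26
after path 3 (5→4→6, push 3): res(1,6)=26
after path 4 (5→3→0→6, push 11): res(1,6)=26
after path 5 (5→3→0→1→6, push 2): res(1,6)=24
after path 6 (5→3→2→1→6, push 1): res(1,6)=23
after path 7 (5→4→3→2→1→6, push 4): res(1,6)=19

Residual capacity of (1,6): 19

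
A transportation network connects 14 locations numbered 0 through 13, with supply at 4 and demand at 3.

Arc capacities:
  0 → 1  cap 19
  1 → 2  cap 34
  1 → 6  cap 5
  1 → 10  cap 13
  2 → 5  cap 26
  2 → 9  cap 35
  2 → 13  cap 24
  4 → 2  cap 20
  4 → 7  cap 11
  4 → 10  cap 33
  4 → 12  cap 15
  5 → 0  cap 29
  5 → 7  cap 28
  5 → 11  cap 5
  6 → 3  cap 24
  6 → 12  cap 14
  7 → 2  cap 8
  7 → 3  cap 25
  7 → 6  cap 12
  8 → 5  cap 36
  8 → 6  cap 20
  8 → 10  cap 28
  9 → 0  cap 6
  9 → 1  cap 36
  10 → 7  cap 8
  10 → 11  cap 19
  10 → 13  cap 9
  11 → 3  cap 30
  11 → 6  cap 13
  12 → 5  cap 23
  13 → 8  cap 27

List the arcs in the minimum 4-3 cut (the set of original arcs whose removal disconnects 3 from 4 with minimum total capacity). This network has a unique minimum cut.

augment #1: 4→7→3 push 11
augment #2: 4→10→7→3 push 8
augment #3: 4→10→11→3 push 19
augment #4: 4→2→5→7→3 push 6
augment #5: 4→2→5→11→3 push 5
augment #6: 4→2→5→7→6→3 push 9
augment #7: 4→10→13→8→6→3 push 6
augment #8: 4→12→5→7→6→3 push 3
augment #9: 4→12→5→0→1→6→3 push 5
augment #10: 4→12→5→2→13→8→6→3 push 1
max flow = 73; residual-reachable set from 4 gives S-side
cut edges (S→T): {(5,11), (6,3), (7,3), (10,11)} total cap 73

Min-cut arcs: {(5,11), (6,3), (7,3), (10,11)} (total capacity 73)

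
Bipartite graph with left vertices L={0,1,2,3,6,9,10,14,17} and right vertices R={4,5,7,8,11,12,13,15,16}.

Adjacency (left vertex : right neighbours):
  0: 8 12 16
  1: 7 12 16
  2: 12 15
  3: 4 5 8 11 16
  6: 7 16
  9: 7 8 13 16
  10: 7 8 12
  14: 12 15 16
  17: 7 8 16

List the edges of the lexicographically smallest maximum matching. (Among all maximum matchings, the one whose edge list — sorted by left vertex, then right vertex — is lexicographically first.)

|M| = 7 (so the lex-smallest maximum matching has 7 edges)
process left vertices in ascending order; for each, take the smallest-labelled available neighbour that still permits 7 edges overall, or leave it unmatched if none does
lex-smallest matching: {0-8, 1-7, 2-12, 3-4, 6-16, 9-13, 14-15}

Lex-smallest maximum matching: {(0,8), (1,7), (2,12), (3,4), (6,16), (9,13), (14,15)}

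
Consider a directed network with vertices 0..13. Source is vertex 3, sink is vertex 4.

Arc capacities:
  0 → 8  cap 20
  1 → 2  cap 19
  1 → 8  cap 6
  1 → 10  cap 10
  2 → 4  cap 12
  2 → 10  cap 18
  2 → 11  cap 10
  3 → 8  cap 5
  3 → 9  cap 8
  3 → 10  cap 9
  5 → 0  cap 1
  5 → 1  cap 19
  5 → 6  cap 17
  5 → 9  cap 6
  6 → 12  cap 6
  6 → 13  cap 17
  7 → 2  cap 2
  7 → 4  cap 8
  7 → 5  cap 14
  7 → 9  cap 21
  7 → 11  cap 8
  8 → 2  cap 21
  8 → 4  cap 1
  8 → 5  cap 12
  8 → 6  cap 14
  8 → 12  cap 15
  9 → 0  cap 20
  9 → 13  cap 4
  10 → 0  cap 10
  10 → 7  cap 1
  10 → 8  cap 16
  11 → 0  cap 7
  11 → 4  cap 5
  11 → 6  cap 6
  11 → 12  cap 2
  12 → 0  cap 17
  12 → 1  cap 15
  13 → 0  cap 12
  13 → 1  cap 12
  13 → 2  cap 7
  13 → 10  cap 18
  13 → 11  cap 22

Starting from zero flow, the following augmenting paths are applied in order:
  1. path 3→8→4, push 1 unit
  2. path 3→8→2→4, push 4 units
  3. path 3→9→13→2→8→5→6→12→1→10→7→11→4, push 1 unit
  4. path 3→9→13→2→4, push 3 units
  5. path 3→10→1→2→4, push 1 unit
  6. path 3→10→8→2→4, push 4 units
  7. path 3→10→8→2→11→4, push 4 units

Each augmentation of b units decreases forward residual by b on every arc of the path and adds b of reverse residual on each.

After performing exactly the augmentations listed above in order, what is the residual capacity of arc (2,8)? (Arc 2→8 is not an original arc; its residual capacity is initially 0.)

Residual capacity of (2,8): 11

after path 1 (3→8→4, push 1): res(2,8)=0
after path 2 (3→8→2→4, push 4): res(2,8)=4
after path 3 (3→9→13→2→8→5→6→12→1→10→7→11→4, push 1): res(2,8)=3
after path 4 (3→9→13→2→4, push 3): res(2,8)=3
after path 5 (3→10→1→2→4, push 1): res(2,8)=3
after path 6 (3→10→8→2→4, push 4): res(2,8)=7
after path 7 (3→10→8→2→11→4, push 4): res(2,8)=11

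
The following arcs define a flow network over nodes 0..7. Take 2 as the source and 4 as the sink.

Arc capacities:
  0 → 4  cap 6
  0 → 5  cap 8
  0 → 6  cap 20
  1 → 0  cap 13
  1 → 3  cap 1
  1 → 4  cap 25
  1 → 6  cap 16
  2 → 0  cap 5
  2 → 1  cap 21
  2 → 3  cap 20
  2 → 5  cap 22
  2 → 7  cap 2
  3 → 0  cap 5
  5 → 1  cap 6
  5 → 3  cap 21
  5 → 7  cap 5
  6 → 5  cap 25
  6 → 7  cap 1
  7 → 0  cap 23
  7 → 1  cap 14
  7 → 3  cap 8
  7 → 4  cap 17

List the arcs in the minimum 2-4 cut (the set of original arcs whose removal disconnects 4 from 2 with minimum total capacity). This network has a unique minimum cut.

Min-cut arcs: {(0,4), (1,4), (2,7), (5,7), (6,7)} (total capacity 39)

augment #1: 2→0→4 push 5
augment #2: 2→1→4 push 21
augment #3: 2→7→4 push 2
augment #4: 2→3→0→4 push 1
augment #5: 2→5→1→4 push 4
augment #6: 2→5→7→4 push 5
augment #7: 2→3→0→6→7→4 push 1
max flow = 39; residual-reachable set from 2 gives S-side
cut edges (S→T): {(0,4), (1,4), (2,7), (5,7), (6,7)} total cap 39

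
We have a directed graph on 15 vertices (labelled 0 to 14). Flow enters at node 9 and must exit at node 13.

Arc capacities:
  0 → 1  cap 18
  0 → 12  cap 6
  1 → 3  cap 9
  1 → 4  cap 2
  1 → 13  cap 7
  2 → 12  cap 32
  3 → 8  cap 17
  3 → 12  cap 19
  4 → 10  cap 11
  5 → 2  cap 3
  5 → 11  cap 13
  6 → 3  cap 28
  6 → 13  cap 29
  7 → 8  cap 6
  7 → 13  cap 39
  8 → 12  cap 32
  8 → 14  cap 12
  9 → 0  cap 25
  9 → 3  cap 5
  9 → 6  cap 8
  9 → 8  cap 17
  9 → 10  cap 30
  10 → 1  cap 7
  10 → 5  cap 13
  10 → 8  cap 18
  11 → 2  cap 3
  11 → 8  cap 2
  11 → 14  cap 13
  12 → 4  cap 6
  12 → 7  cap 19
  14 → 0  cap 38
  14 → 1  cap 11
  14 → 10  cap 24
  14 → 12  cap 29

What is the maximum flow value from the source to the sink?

Maximum flow value: 34

augment #1: 9→6→13 bottleneck 8, total now 8
augment #2: 9→0→1→13 bottleneck 7, total now 15
augment #3: 9→0→12→7→13 bottleneck 6, total now 21
augment #4: 9→3→12→7→13 bottleneck 5, total now 26
augment #5: 9→8→12→7→13 bottleneck 8, total now 34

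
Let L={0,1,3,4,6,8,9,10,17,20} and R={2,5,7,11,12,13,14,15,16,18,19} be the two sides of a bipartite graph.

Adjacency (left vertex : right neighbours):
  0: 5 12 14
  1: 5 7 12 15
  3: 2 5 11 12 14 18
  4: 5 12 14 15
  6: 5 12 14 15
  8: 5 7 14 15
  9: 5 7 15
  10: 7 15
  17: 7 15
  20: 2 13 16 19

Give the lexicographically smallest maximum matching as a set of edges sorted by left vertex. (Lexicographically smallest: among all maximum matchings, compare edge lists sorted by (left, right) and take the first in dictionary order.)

Lex-smallest maximum matching: {(0,5), (1,7), (3,2), (4,12), (6,14), (8,15), (20,13)}

|M| = 7 (so the lex-smallest maximum matching has 7 edges)
process left vertices in ascending order; for each, take the smallest-labelled available neighbour that still permits 7 edges overall, or leave it unmatched if none does
lex-smallest matching: {0-5, 1-7, 3-2, 4-12, 6-14, 8-15, 20-13}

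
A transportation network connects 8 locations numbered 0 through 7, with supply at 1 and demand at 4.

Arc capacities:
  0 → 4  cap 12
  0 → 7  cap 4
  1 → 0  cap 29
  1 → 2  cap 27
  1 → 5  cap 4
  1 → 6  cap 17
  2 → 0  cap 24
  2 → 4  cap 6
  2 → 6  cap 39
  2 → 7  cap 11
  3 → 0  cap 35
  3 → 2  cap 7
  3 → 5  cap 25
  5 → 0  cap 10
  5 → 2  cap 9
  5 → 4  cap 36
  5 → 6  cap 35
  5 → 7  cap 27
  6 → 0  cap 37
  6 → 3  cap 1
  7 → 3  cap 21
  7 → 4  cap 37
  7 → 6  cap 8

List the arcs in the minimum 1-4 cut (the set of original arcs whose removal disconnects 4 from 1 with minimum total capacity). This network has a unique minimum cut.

augment #1: 1→0→4 push 12
augment #2: 1→2→4 push 6
augment #3: 1→5→4 push 4
augment #4: 1→0→7→4 push 4
augment #5: 1→2→7→4 push 11
augment #6: 1→6→3→5→4 push 1
max flow = 38; residual-reachable set from 1 gives S-side
cut edges (S→T): {(0,4), (0,7), (1,5), (2,4), (2,7), (6,3)} total cap 38

Min-cut arcs: {(0,4), (0,7), (1,5), (2,4), (2,7), (6,3)} (total capacity 38)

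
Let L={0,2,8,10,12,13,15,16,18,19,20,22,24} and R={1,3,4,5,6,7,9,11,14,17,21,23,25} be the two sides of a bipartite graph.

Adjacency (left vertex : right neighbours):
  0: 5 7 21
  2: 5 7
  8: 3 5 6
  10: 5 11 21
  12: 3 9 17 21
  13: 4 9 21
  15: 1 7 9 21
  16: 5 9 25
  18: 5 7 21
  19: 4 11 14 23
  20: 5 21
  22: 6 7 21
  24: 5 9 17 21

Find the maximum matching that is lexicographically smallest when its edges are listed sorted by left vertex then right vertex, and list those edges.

Lex-smallest maximum matching: {(0,5), (2,7), (8,3), (10,11), (12,9), (13,4), (15,1), (16,25), (18,21), (19,14), (22,6), (24,17)}

|M| = 12 (so the lex-smallest maximum matching has 12 edges)
process left vertices in ascending order; for each, take the smallest-labelled available neighbour that still permits 12 edges overall, or leave it unmatched if none does
lex-smallest matching: {0-5, 2-7, 8-3, 10-11, 12-9, 13-4, 15-1, 16-25, 18-21, 19-14, 22-6, 24-17}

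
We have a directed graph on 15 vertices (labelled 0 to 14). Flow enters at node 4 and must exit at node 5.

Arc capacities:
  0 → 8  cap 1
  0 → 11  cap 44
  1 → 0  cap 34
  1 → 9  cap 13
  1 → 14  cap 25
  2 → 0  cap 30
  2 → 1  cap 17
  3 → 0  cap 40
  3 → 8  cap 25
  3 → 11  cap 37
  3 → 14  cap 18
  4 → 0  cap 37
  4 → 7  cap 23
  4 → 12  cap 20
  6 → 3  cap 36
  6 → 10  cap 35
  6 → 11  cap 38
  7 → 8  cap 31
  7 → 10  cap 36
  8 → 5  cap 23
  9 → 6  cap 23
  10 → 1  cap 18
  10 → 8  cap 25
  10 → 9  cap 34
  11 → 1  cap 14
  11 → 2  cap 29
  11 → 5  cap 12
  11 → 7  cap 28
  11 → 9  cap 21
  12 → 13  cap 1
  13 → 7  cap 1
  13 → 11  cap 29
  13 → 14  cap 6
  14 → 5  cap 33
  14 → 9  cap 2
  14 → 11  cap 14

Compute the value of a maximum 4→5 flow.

augment #1: 4→0→8→5 bottleneck 1, total now 1
augment #2: 4→0→11→5 bottleneck 12, total now 13
augment #3: 4→7→8→5 bottleneck 22, total now 35
augment #4: 4→12→13→14→5 bottleneck 1, total now 36
augment #5: 4→0→11→1→14→5 bottleneck 14, total now 50
augment #6: 4→7→10→1→14→5 bottleneck 1, total now 51
augment #7: 4→0→11→2→1→14→5 bottleneck 10, total now 61

Maximum flow value: 61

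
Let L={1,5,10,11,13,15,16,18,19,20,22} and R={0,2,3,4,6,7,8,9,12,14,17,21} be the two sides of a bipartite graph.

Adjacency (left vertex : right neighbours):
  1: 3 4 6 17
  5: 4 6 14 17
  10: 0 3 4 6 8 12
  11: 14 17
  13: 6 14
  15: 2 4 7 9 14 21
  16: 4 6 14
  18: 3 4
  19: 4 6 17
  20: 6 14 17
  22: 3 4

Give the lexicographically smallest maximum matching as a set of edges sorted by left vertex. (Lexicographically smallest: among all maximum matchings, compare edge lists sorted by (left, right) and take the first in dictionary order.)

Lex-smallest maximum matching: {(1,3), (5,4), (10,0), (11,14), (13,6), (15,2), (19,17)}

|M| = 7 (so the lex-smallest maximum matching has 7 edges)
process left vertices in ascending order; for each, take the smallest-labelled available neighbour that still permits 7 edges overall, or leave it unmatched if none does
lex-smallest matching: {1-3, 5-4, 10-0, 11-14, 13-6, 15-2, 19-17}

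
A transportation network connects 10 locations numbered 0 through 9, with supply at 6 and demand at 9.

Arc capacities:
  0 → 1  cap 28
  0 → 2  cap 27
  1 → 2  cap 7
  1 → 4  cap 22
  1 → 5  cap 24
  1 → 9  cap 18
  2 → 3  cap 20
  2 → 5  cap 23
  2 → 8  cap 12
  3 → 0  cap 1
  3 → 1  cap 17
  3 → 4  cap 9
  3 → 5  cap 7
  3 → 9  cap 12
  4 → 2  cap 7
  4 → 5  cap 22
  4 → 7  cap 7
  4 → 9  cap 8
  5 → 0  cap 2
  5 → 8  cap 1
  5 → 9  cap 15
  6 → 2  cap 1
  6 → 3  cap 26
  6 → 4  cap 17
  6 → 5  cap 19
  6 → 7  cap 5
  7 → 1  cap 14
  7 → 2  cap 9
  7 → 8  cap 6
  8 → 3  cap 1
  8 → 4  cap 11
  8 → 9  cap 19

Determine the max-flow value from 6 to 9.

Maximum flow value: 67

augment #1: 6→3→9 bottleneck 12, total now 12
augment #2: 6→4→9 bottleneck 8, total now 20
augment #3: 6→5→9 bottleneck 15, total now 35
augment #4: 6→2→8→9 bottleneck 1, total now 36
augment #5: 6→3→1→9 bottleneck 14, total now 50
augment #6: 6→5→8→9 bottleneck 1, total now 51
augment #7: 6→7→1→9 bottleneck 4, total now 55
augment #8: 6→7→8→9 bottleneck 1, total now 56
augment #9: 6→4→2→8→9 bottleneck 7, total now 63
augment #10: 6→4→7→8→9 bottleneck 2, total now 65
augment #11: 6→5→0→2→8→9 bottleneck 2, total now 67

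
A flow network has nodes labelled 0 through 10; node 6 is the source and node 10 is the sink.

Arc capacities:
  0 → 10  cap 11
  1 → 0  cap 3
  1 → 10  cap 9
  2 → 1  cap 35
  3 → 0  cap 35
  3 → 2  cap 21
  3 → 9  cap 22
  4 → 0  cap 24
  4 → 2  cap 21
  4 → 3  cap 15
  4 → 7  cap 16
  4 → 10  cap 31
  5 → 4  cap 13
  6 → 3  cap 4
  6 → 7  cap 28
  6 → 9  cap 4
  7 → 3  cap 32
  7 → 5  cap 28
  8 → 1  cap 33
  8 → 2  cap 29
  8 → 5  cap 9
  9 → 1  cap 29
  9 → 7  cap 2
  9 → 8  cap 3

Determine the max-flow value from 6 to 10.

augment #1: 6→3→0→10 bottleneck 4, total now 4
augment #2: 6→9→1→10 bottleneck 4, total now 8
augment #3: 6→7→3→0→10 bottleneck 7, total now 15
augment #4: 6→7→5→4→10 bottleneck 13, total now 28
augment #5: 6→7→3→2→1→10 bottleneck 5, total now 33

Maximum flow value: 33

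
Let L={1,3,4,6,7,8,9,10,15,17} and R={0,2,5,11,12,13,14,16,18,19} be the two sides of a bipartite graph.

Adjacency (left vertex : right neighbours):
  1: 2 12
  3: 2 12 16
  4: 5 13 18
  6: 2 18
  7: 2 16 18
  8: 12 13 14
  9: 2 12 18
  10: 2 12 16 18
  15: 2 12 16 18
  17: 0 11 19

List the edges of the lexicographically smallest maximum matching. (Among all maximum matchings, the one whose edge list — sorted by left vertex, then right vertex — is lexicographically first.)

|M| = 7 (so the lex-smallest maximum matching has 7 edges)
process left vertices in ascending order; for each, take the smallest-labelled available neighbour that still permits 7 edges overall, or leave it unmatched if none does
lex-smallest matching: {1-2, 3-12, 4-5, 6-18, 7-16, 8-13, 17-0}

Lex-smallest maximum matching: {(1,2), (3,12), (4,5), (6,18), (7,16), (8,13), (17,0)}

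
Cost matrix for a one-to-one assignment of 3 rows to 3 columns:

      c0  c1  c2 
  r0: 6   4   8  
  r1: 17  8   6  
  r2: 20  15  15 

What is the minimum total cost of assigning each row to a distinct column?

Minimum assignment cost: 27

optimal assignment: row0→col0 (cost 6), row1→col2 (cost 6), row2→col1 (cost 15)
total = 6 + 6 + 15 = 27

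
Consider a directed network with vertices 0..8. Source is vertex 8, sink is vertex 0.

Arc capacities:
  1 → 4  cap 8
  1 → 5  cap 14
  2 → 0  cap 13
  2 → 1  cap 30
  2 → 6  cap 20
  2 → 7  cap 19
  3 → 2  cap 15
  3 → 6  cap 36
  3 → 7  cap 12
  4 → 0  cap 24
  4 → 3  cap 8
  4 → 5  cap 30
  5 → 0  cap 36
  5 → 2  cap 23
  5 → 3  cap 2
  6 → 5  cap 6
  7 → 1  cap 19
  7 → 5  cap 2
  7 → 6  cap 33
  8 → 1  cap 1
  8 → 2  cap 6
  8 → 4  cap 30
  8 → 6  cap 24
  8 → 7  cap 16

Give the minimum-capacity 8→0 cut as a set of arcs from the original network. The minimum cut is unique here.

augment #1: 8→2→0 push 6
augment #2: 8→4→0 push 24
augment #3: 8→1→5→0 push 1
augment #4: 8→4→5→0 push 6
augment #5: 8→6→5→0 push 6
augment #6: 8→7→5→0 push 2
augment #7: 8→7→1→5→0 push 13
augment #8: 8→7→1→4→5→0 push 1
max flow = 59; residual-reachable set from 8 gives S-side
cut edges (S→T): {(6,5), (8,1), (8,2), (8,4), (8,7)} total cap 59

Min-cut arcs: {(6,5), (8,1), (8,2), (8,4), (8,7)} (total capacity 59)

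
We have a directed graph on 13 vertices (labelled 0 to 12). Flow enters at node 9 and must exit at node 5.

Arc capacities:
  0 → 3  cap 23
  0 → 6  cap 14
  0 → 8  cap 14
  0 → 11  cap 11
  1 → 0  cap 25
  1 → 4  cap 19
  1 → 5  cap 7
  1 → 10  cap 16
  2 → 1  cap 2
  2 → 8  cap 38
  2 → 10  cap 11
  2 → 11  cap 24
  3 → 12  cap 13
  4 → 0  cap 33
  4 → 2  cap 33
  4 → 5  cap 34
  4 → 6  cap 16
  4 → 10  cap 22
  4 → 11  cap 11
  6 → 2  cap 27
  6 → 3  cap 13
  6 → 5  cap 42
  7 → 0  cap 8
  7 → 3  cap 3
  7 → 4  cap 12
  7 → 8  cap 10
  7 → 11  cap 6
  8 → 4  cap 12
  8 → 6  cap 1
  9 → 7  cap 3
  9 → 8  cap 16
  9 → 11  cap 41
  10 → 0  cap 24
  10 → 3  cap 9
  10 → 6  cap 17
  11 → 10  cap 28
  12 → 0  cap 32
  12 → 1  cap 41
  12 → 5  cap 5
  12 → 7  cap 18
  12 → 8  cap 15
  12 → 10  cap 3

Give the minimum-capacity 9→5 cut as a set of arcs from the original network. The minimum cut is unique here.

augment #1: 9→7→4→5 push 3
augment #2: 9→8→4→5 push 12
augment #3: 9→8→6→5 push 1
augment #4: 9→11→10→6→5 push 17
augment #5: 9→11→10→0→6→5 push 11
max flow = 44; residual-reachable set from 9 gives S-side
cut edges (S→T): {(8,4), (8,6), (9,7), (11,10)} total cap 44

Min-cut arcs: {(8,4), (8,6), (9,7), (11,10)} (total capacity 44)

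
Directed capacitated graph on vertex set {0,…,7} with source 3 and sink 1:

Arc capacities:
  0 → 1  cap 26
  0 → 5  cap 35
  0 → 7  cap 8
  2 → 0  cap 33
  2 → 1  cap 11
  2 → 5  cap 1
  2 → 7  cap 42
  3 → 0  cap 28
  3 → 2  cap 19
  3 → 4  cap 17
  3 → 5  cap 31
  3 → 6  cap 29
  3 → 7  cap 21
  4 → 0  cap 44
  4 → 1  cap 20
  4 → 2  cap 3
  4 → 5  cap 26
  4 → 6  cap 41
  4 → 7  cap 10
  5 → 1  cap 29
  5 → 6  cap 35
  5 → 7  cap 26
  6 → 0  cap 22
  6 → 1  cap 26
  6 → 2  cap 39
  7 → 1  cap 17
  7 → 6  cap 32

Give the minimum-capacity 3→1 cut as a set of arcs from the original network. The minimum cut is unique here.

Min-cut arcs: {(0,1), (2,1), (3,4), (5,1), (6,1), (7,1)} (total capacity 126)

augment #1: 3→0→1 push 26
augment #2: 3→2→1 push 11
augment #3: 3→4→1 push 17
augment #4: 3→5→1 push 29
augment #5: 3→6→1 push 26
augment #6: 3→7→1 push 17
max flow = 126; residual-reachable set from 3 gives S-side
cut edges (S→T): {(0,1), (2,1), (3,4), (5,1), (6,1), (7,1)} total cap 126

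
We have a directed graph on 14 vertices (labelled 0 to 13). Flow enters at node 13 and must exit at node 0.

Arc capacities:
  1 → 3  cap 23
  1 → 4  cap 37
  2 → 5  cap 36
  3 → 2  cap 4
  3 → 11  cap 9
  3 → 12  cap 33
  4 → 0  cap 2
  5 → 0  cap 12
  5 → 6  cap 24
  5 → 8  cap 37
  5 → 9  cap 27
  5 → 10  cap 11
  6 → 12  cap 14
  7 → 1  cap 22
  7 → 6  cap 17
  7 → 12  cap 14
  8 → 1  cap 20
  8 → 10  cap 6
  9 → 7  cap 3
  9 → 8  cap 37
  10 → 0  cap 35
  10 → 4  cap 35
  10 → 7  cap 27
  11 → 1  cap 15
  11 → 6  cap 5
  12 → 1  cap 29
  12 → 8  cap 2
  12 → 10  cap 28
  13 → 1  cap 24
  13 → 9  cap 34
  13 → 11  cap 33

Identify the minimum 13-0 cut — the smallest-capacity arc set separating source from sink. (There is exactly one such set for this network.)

augment #1: 13→1→4→0 push 2
augment #2: 13→9→8→10→0 push 6
augment #3: 13→1→3→2→5→0 push 4
augment #4: 13→1→3→12→10→0 push 18
augment #5: 13→9→7→12→10→0 push 3
augment #6: 13→11→6→12→10→0 push 5
augment #7: 13→11→1→3→12→10→0 push 1
max flow = 39; residual-reachable set from 13 gives S-side
cut edges (S→T): {(1,3), (4,0), (8,10), (9,7), (11,6)} total cap 39

Min-cut arcs: {(1,3), (4,0), (8,10), (9,7), (11,6)} (total capacity 39)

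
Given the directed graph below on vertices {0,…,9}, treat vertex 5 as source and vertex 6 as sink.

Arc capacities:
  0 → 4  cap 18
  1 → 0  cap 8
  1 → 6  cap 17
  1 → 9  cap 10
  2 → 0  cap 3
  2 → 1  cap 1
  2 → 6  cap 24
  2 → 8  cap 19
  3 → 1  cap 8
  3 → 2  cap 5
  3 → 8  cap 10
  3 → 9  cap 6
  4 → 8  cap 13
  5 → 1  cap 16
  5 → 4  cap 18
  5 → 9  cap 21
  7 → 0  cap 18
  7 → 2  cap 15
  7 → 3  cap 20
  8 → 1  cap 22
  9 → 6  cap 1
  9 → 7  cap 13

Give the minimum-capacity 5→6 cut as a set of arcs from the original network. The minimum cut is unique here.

Min-cut arcs: {(1,6), (9,6), (9,7)} (total capacity 31)

augment #1: 5→1→6 push 16
augment #2: 5→9→6 push 1
augment #3: 5→4→8→1→6 push 1
augment #4: 5→9→7→2→6 push 13
max flow = 31; residual-reachable set from 5 gives S-side
cut edges (S→T): {(1,6), (9,6), (9,7)} total cap 31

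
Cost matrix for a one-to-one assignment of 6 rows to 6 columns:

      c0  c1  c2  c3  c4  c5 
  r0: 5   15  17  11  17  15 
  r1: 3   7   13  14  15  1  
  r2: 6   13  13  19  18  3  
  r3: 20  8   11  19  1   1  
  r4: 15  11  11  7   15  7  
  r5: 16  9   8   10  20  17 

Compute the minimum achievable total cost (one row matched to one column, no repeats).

optimal assignment: row0→col0 (cost 5), row1→col1 (cost 7), row2→col5 (cost 3), row3→col4 (cost 1), row4→col3 (cost 7), row5→col2 (cost 8)
total = 5 + 7 + 3 + 1 + 7 + 8 = 31

Minimum assignment cost: 31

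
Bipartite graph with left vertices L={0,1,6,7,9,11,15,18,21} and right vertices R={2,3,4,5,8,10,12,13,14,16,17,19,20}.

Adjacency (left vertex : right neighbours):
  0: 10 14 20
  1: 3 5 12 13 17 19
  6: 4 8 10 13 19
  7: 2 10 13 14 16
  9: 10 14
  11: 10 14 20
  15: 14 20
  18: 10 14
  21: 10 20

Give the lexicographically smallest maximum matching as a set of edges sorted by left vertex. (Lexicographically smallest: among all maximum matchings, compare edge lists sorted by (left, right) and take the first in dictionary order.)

|M| = 6 (so the lex-smallest maximum matching has 6 edges)
process left vertices in ascending order; for each, take the smallest-labelled available neighbour that still permits 6 edges overall, or leave it unmatched if none does
lex-smallest matching: {0-10, 1-3, 6-4, 7-2, 9-14, 11-20}

Lex-smallest maximum matching: {(0,10), (1,3), (6,4), (7,2), (9,14), (11,20)}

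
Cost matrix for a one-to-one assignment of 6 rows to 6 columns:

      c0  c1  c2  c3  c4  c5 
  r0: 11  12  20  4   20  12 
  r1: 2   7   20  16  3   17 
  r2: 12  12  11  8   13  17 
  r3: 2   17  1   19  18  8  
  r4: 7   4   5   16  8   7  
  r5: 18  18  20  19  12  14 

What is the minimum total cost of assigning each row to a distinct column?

Minimum assignment cost: 38

one of 4 optimal assignments: row0→col3 (cost 4), row1→col0 (cost 2), row2→col1 (cost 12), row3→col2 (cost 1), row4→col5 (cost 7), row5→col4 (cost 12)
total = 4 + 2 + 12 + 1 + 7 + 12 = 38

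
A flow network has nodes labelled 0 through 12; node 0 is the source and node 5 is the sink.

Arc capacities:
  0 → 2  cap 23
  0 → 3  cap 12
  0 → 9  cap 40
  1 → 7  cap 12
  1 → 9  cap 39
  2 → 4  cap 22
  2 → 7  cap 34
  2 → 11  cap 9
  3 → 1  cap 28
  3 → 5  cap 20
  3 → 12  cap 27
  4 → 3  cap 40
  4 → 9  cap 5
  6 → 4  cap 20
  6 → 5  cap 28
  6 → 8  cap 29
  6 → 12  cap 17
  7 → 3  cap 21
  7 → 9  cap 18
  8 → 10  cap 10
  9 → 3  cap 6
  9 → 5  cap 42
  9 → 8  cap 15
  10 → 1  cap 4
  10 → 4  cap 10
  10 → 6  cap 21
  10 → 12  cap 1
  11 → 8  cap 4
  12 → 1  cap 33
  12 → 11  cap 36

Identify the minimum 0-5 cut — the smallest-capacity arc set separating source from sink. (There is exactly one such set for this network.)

Min-cut arcs: {(3,5), (8,10), (9,5)} (total capacity 72)

augment #1: 0→3→5 push 12
augment #2: 0→9→5 push 40
augment #3: 0→2→4→3→5 push 8
augment #4: 0→2→4→9→5 push 2
augment #5: 0→2→11→8→10→6→5 push 4
augment #6: 0→2→4→9→8→10→6→5 push 3
augment #7: 0→2→7→9→8→10→6→5 push 3
max flow = 72; residual-reachable set from 0 gives S-side
cut edges (S→T): {(3,5), (8,10), (9,5)} total cap 72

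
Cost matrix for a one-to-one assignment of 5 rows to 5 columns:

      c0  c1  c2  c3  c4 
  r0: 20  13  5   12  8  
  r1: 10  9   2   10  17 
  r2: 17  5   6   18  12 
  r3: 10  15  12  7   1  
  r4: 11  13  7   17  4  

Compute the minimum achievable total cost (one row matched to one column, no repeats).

Minimum assignment cost: 31

one of 2 optimal assignments: row0→col2 (cost 5), row1→col0 (cost 10), row2→col1 (cost 5), row3→col3 (cost 7), row4→col4 (cost 4)
total = 5 + 10 + 5 + 7 + 4 = 31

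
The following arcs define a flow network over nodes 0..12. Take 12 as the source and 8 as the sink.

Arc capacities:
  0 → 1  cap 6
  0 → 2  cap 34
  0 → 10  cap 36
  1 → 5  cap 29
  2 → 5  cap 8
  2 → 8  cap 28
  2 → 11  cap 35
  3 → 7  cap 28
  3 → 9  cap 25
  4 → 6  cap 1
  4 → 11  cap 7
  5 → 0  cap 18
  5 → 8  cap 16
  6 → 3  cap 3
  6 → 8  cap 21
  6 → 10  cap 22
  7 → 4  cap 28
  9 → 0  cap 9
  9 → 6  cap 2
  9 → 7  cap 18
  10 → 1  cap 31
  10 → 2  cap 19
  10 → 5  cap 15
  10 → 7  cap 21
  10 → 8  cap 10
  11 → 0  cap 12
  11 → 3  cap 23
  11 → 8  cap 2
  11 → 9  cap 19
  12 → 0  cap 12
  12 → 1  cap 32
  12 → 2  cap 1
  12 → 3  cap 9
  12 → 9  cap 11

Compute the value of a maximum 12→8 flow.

augment #1: 12→2→8 bottleneck 1, total now 1
augment #2: 12→0→2→8 bottleneck 12, total now 13
augment #3: 12→1→5→8 bottleneck 16, total now 29
augment #4: 12→9→6→8 bottleneck 2, total now 31
augment #5: 12→9→0→2→8 bottleneck 9, total now 40
augment #6: 12→1→5→0→2→8 bottleneck 6, total now 46
augment #7: 12→1→5→0→10→8 bottleneck 7, total now 53
augment #8: 12→3→7→4→6→8 bottleneck 1, total now 54
augment #9: 12→3→7→4→11→8 bottleneck 2, total now 56
augment #10: 12→3→7→4→11→0→10→8 bottleneck 3, total now 59

Maximum flow value: 59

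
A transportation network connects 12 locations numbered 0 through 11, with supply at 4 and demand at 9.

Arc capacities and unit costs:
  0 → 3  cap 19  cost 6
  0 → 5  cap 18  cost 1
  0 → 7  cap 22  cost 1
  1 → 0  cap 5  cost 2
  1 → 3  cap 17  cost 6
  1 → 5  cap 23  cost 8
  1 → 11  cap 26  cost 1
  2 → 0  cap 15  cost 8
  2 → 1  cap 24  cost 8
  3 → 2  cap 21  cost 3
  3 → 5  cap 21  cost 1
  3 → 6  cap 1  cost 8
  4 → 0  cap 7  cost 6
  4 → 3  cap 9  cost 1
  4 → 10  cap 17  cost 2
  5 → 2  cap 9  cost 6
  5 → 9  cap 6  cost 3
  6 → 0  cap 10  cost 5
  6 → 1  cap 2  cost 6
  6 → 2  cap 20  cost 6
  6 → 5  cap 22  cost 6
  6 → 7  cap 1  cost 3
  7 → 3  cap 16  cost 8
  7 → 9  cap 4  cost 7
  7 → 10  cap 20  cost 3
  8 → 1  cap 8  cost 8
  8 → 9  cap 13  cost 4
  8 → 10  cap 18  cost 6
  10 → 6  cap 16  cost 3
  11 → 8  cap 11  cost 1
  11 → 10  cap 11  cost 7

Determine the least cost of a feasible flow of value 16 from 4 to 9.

shortest-cost path #1: 4→3→5→9 push 6 @ unit cost 5 (adds 30)
shortest-cost path #2: 4→0→7→9 push 4 @ unit cost 14 (adds 56)
shortest-cost path #3: 4→10→6→1→11→8→9 push 2 @ unit cost 17 (adds 34)
shortest-cost path #4: 4→3→2→1→11→8→9 push 3 @ unit cost 18 (adds 54)
shortest-cost path #5: 4→0→5→3→2→1→11→8→9 push 1 @ unit cost 23 (adds 23)
total cost = 197

Minimum cost for 16 units: 197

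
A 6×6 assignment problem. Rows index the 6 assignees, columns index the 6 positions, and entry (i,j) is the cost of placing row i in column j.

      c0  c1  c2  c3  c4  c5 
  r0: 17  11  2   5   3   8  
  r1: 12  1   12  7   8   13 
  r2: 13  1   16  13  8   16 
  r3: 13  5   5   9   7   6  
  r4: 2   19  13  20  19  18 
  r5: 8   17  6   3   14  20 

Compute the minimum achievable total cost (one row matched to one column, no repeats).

one of 2 optimal assignments: row0→col2 (cost 2), row1→col1 (cost 1), row2→col4 (cost 8), row3→col5 (cost 6), row4→col0 (cost 2), row5→col3 (cost 3)
total = 2 + 1 + 8 + 6 + 2 + 3 = 22

Minimum assignment cost: 22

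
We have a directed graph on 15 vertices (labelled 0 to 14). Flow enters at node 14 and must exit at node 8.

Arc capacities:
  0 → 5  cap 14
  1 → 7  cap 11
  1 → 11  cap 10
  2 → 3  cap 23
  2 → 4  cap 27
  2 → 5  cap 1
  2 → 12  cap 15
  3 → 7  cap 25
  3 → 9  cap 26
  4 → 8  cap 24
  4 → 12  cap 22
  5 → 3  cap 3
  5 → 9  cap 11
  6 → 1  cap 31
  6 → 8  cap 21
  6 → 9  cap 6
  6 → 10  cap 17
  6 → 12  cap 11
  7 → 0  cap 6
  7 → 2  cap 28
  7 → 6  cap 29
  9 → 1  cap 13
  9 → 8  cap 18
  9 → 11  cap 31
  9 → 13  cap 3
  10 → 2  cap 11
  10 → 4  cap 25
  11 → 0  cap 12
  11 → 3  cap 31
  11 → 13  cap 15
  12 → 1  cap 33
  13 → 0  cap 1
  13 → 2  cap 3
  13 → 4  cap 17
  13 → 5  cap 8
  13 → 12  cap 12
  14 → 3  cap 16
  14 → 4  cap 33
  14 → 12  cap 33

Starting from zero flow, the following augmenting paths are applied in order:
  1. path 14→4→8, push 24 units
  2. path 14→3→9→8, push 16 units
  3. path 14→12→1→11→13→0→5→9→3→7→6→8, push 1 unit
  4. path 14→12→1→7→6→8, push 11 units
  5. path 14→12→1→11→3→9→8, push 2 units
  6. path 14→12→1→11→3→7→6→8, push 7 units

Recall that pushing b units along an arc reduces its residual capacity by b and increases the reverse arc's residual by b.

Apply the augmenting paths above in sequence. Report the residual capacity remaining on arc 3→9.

after path 1 (14→4→8, push 24): res(3,9)=26
after path 2 (14→3→9→8, push 16): res(3,9)=10
after path 3 (14→12→1→11→13→0→5→9→3→7→6→8, push 1): res(3,9)=11
after path 4 (14→12→1→7→6→8, push 11): res(3,9)=11
after path 5 (14→12→1→11→3→9→8, push 2): res(3,9)=9
after path 6 (14→12→1→11→3→7→6→8, push 7): res(3,9)=9

Residual capacity of (3,9): 9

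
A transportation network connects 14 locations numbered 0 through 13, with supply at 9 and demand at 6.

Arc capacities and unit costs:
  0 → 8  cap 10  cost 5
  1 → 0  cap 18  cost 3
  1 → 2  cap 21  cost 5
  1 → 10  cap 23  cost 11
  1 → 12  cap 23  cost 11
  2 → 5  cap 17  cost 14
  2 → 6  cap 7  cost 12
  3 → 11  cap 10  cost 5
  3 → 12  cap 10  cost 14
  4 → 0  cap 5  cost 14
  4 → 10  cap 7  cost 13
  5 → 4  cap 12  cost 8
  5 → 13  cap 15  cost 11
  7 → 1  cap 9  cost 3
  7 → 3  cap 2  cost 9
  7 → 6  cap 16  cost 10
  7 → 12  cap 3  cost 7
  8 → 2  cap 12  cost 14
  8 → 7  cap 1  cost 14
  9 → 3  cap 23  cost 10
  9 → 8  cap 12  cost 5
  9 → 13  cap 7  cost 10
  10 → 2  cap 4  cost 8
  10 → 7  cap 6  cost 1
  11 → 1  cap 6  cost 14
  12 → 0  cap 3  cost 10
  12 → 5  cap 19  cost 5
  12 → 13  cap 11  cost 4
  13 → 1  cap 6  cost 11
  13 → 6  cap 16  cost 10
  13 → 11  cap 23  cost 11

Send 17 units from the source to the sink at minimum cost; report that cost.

shortest-cost path #1: 9→13→6 push 7 @ unit cost 20 (adds 140)
shortest-cost path #2: 9→8→7→6 push 1 @ unit cost 29 (adds 29)
shortest-cost path #3: 9→8→2→6 push 7 @ unit cost 31 (adds 217)
shortest-cost path #4: 9→3→12→13→6 push 2 @ unit cost 38 (adds 76)
total cost = 462

Minimum cost for 17 units: 462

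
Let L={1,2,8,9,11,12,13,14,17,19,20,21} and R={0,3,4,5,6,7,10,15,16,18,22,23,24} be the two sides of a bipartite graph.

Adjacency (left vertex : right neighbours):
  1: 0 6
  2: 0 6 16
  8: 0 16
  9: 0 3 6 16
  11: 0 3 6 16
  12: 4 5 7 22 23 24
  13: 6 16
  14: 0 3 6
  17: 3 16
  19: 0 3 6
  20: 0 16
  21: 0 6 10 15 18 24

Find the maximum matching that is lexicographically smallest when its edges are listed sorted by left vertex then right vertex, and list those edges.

Lex-smallest maximum matching: {(1,0), (2,6), (8,16), (9,3), (12,4), (21,10)}

|M| = 6 (so the lex-smallest maximum matching has 6 edges)
process left vertices in ascending order; for each, take the smallest-labelled available neighbour that still permits 6 edges overall, or leave it unmatched if none does
lex-smallest matching: {1-0, 2-6, 8-16, 9-3, 12-4, 21-10}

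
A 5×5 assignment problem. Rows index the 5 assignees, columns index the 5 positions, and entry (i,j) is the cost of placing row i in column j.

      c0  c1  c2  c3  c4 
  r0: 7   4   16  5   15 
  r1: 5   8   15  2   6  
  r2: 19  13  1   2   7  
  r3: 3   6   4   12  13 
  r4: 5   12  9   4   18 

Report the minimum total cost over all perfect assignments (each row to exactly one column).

optimal assignment: row0→col1 (cost 4), row1→col4 (cost 6), row2→col2 (cost 1), row3→col0 (cost 3), row4→col3 (cost 4)
total = 4 + 6 + 1 + 3 + 4 = 18

Minimum assignment cost: 18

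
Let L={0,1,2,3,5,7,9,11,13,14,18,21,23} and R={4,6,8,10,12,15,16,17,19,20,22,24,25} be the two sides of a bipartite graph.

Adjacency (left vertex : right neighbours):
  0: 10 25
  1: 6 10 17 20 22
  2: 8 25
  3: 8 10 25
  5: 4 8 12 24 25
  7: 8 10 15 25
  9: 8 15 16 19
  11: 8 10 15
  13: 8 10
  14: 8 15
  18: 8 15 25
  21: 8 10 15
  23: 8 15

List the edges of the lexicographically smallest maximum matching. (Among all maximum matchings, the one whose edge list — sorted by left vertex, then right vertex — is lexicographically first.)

Lex-smallest maximum matching: {(0,10), (1,6), (2,8), (3,25), (5,4), (7,15), (9,16)}

|M| = 7 (so the lex-smallest maximum matching has 7 edges)
process left vertices in ascending order; for each, take the smallest-labelled available neighbour that still permits 7 edges overall, or leave it unmatched if none does
lex-smallest matching: {0-10, 1-6, 2-8, 3-25, 5-4, 7-15, 9-16}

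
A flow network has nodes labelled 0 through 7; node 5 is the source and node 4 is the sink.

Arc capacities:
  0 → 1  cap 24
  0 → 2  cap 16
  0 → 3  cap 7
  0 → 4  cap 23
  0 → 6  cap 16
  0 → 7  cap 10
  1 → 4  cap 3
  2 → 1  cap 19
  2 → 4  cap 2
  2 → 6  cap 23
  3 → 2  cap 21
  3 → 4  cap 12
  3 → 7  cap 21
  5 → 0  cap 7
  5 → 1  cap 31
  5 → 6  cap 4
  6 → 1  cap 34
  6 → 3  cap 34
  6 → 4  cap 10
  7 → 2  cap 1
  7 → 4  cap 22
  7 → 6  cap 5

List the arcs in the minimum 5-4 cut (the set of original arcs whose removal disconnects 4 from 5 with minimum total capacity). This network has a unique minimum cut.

augment #1: 5→0→4 push 7
augment #2: 5→1→4 push 3
augment #3: 5→6→4 push 4
max flow = 14; residual-reachable set from 5 gives S-side
cut edges (S→T): {(1,4), (5,0), (5,6)} total cap 14

Min-cut arcs: {(1,4), (5,0), (5,6)} (total capacity 14)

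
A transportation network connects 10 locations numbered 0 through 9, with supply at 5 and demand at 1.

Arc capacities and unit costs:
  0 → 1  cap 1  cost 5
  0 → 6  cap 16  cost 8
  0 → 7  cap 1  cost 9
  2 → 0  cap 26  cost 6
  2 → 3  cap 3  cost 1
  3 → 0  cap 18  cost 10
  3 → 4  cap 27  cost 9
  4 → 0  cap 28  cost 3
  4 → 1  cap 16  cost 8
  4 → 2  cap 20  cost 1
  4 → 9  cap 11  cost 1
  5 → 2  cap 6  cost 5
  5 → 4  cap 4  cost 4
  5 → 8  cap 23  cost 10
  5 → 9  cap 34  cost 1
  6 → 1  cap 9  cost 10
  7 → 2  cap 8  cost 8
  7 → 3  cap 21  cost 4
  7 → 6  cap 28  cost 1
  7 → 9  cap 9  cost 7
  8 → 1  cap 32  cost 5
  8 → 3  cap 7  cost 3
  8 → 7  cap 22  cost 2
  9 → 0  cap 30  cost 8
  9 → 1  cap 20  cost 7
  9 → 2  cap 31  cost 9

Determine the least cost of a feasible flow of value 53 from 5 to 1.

Minimum cost for 53 units: 690

shortest-cost path #1: 5→9→1 push 20 @ unit cost 8 (adds 160)
shortest-cost path #2: 5→4→1 push 4 @ unit cost 12 (adds 48)
shortest-cost path #3: 5→9→0→1 push 1 @ unit cost 14 (adds 14)
shortest-cost path #4: 5→8→1 push 23 @ unit cost 15 (adds 345)
shortest-cost path #5: 5→2→3→4→1 push 3 @ unit cost 23 (adds 69)
shortest-cost path #6: 5→9→0→6→1 push 2 @ unit cost 27 (adds 54)
total cost = 690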